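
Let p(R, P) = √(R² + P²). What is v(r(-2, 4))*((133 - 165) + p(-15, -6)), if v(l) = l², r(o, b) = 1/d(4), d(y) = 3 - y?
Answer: -32 + 3*√29 ≈ -15.845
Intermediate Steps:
r(o, b) = -1 (r(o, b) = 1/(3 - 1*4) = 1/(3 - 4) = 1/(-1) = -1)
p(R, P) = √(P² + R²)
v(r(-2, 4))*((133 - 165) + p(-15, -6)) = (-1)²*((133 - 165) + √((-6)² + (-15)²)) = 1*(-32 + √(36 + 225)) = 1*(-32 + √261) = 1*(-32 + 3*√29) = -32 + 3*√29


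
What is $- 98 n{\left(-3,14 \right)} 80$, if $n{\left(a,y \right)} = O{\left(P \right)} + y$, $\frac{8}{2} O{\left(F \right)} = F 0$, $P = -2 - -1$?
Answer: $-109760$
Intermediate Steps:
$P = -1$ ($P = -2 + 1 = -1$)
$O{\left(F \right)} = 0$ ($O{\left(F \right)} = \frac{F 0}{4} = \frac{1}{4} \cdot 0 = 0$)
$n{\left(a,y \right)} = y$ ($n{\left(a,y \right)} = 0 + y = y$)
$- 98 n{\left(-3,14 \right)} 80 = \left(-98\right) 14 \cdot 80 = \left(-1372\right) 80 = -109760$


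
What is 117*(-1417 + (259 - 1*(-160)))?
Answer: -116766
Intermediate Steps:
117*(-1417 + (259 - 1*(-160))) = 117*(-1417 + (259 + 160)) = 117*(-1417 + 419) = 117*(-998) = -116766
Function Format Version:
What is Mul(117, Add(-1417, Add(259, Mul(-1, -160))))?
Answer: -116766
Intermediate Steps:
Mul(117, Add(-1417, Add(259, Mul(-1, -160)))) = Mul(117, Add(-1417, Add(259, 160))) = Mul(117, Add(-1417, 419)) = Mul(117, -998) = -116766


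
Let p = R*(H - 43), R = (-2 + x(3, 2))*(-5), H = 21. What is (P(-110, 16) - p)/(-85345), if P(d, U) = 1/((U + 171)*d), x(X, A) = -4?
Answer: -1044323/135042050 ≈ -0.0077333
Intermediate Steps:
R = 30 (R = (-2 - 4)*(-5) = -6*(-5) = 30)
p = -660 (p = 30*(21 - 43) = 30*(-22) = -660)
P(d, U) = 1/(d*(171 + U)) (P(d, U) = 1/((171 + U)*d) = 1/(d*(171 + U)))
(P(-110, 16) - p)/(-85345) = (1/((-110)*(171 + 16)) - 1*(-660))/(-85345) = (-1/110/187 + 660)*(-1/85345) = (-1/110*1/187 + 660)*(-1/85345) = (-1/20570 + 660)*(-1/85345) = (13576199/20570)*(-1/85345) = -1044323/135042050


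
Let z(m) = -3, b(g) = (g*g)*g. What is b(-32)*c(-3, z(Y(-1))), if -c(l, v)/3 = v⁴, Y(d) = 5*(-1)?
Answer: 7962624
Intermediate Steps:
Y(d) = -5
b(g) = g³ (b(g) = g²*g = g³)
c(l, v) = -3*v⁴
b(-32)*c(-3, z(Y(-1))) = (-32)³*(-3*(-3)⁴) = -(-98304)*81 = -32768*(-243) = 7962624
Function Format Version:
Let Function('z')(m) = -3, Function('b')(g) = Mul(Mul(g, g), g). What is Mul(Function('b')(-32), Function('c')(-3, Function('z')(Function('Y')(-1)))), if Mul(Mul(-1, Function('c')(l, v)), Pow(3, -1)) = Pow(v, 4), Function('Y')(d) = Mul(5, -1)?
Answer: 7962624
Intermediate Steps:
Function('Y')(d) = -5
Function('b')(g) = Pow(g, 3) (Function('b')(g) = Mul(Pow(g, 2), g) = Pow(g, 3))
Function('c')(l, v) = Mul(-3, Pow(v, 4))
Mul(Function('b')(-32), Function('c')(-3, Function('z')(Function('Y')(-1)))) = Mul(Pow(-32, 3), Mul(-3, Pow(-3, 4))) = Mul(-32768, Mul(-3, 81)) = Mul(-32768, -243) = 7962624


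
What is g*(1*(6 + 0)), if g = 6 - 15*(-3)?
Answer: 306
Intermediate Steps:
g = 51 (g = 6 + 45 = 51)
g*(1*(6 + 0)) = 51*(1*(6 + 0)) = 51*(1*6) = 51*6 = 306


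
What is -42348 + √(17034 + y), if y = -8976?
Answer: -42348 + √8058 ≈ -42258.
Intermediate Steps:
-42348 + √(17034 + y) = -42348 + √(17034 - 8976) = -42348 + √8058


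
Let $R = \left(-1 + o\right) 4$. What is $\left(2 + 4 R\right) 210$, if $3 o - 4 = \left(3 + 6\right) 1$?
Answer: $11620$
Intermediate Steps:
$o = \frac{13}{3}$ ($o = \frac{4}{3} + \frac{\left(3 + 6\right) 1}{3} = \frac{4}{3} + \frac{9 \cdot 1}{3} = \frac{4}{3} + \frac{1}{3} \cdot 9 = \frac{4}{3} + 3 = \frac{13}{3} \approx 4.3333$)
$R = \frac{40}{3}$ ($R = \left(-1 + \frac{13}{3}\right) 4 = \frac{10}{3} \cdot 4 = \frac{40}{3} \approx 13.333$)
$\left(2 + 4 R\right) 210 = \left(2 + 4 \cdot \frac{40}{3}\right) 210 = \left(2 + \frac{160}{3}\right) 210 = \frac{166}{3} \cdot 210 = 11620$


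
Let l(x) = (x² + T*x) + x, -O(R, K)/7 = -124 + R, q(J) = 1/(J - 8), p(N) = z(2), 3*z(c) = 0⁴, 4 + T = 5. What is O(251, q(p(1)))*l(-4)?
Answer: -7112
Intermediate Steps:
T = 1 (T = -4 + 5 = 1)
z(c) = 0 (z(c) = (⅓)*0⁴ = (⅓)*0 = 0)
p(N) = 0
q(J) = 1/(-8 + J)
O(R, K) = 868 - 7*R (O(R, K) = -7*(-124 + R) = 868 - 7*R)
l(x) = x² + 2*x (l(x) = (x² + 1*x) + x = (x² + x) + x = (x + x²) + x = x² + 2*x)
O(251, q(p(1)))*l(-4) = (868 - 7*251)*(-4*(2 - 4)) = (868 - 1757)*(-4*(-2)) = -889*8 = -7112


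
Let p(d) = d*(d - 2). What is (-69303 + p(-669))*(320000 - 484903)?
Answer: -62596519188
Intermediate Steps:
p(d) = d*(-2 + d)
(-69303 + p(-669))*(320000 - 484903) = (-69303 - 669*(-2 - 669))*(320000 - 484903) = (-69303 - 669*(-671))*(-164903) = (-69303 + 448899)*(-164903) = 379596*(-164903) = -62596519188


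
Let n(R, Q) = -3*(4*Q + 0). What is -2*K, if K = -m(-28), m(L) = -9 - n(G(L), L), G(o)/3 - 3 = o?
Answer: -690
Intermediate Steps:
G(o) = 9 + 3*o
n(R, Q) = -12*Q
m(L) = -9 + 12*L (m(L) = -9 - (-12)*L = -9 + 12*L)
K = 345 (K = -(-9 + 12*(-28)) = -(-9 - 336) = -1*(-345) = 345)
-2*K = -2*345 = -690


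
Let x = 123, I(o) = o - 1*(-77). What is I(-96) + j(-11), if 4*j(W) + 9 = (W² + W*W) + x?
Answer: 70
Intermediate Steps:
I(o) = 77 + o (I(o) = o + 77 = 77 + o)
j(W) = 57/2 + W²/2 (j(W) = -9/4 + ((W² + W*W) + 123)/4 = -9/4 + ((W² + W²) + 123)/4 = -9/4 + (2*W² + 123)/4 = -9/4 + (123 + 2*W²)/4 = -9/4 + (123/4 + W²/2) = 57/2 + W²/2)
I(-96) + j(-11) = (77 - 96) + (57/2 + (½)*(-11)²) = -19 + (57/2 + (½)*121) = -19 + (57/2 + 121/2) = -19 + 89 = 70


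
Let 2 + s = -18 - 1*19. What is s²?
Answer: 1521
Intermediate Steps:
s = -39 (s = -2 + (-18 - 1*19) = -2 + (-18 - 19) = -2 - 37 = -39)
s² = (-39)² = 1521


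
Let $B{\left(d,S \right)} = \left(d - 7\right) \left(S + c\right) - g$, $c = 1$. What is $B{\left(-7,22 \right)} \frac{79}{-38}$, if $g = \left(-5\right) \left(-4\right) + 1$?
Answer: $\frac{27097}{38} \approx 713.08$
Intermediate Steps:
$g = 21$ ($g = 20 + 1 = 21$)
$B{\left(d,S \right)} = -21 + \left(1 + S\right) \left(-7 + d\right)$ ($B{\left(d,S \right)} = \left(d - 7\right) \left(S + 1\right) - 21 = \left(-7 + d\right) \left(1 + S\right) - 21 = \left(1 + S\right) \left(-7 + d\right) - 21 = -21 + \left(1 + S\right) \left(-7 + d\right)$)
$B{\left(-7,22 \right)} \frac{79}{-38} = \left(-28 - 7 - 154 + 22 \left(-7\right)\right) \frac{79}{-38} = \left(-28 - 7 - 154 - 154\right) 79 \left(- \frac{1}{38}\right) = \left(-343\right) \left(- \frac{79}{38}\right) = \frac{27097}{38}$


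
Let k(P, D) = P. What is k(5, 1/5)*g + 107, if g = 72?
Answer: 467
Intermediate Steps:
k(5, 1/5)*g + 107 = 5*72 + 107 = 360 + 107 = 467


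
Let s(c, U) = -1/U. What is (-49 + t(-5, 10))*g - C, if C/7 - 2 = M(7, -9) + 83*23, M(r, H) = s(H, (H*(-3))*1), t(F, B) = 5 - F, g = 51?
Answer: -414875/27 ≈ -15366.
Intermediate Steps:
M(r, H) = 1/(3*H) (M(r, H) = -1/((H*(-3))*1) = -1/(-3*H*1) = -1/((-3*H)) = -(-1)/(3*H) = 1/(3*H))
C = 361172/27 (C = 14 + 7*((⅓)/(-9) + 83*23) = 14 + 7*((⅓)*(-⅑) + 1909) = 14 + 7*(-1/27 + 1909) = 14 + 7*(51542/27) = 14 + 360794/27 = 361172/27 ≈ 13377.)
(-49 + t(-5, 10))*g - C = (-49 + (5 - 1*(-5)))*51 - 1*361172/27 = (-49 + (5 + 5))*51 - 361172/27 = (-49 + 10)*51 - 361172/27 = -39*51 - 361172/27 = -1989 - 361172/27 = -414875/27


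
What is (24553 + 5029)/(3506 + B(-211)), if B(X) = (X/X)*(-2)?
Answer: 14791/1752 ≈ 8.4424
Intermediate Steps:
B(X) = -2 (B(X) = 1*(-2) = -2)
(24553 + 5029)/(3506 + B(-211)) = (24553 + 5029)/(3506 - 2) = 29582/3504 = 29582*(1/3504) = 14791/1752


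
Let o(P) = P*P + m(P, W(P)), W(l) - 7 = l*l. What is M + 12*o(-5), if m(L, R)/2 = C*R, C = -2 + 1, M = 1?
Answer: -467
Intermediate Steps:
C = -1
W(l) = 7 + l**2 (W(l) = 7 + l*l = 7 + l**2)
m(L, R) = -2*R (m(L, R) = 2*(-R) = -2*R)
o(P) = -14 - P**2 (o(P) = P*P - 2*(7 + P**2) = P**2 + (-14 - 2*P**2) = -14 - P**2)
M + 12*o(-5) = 1 + 12*(-14 - 1*(-5)**2) = 1 + 12*(-14 - 1*25) = 1 + 12*(-14 - 25) = 1 + 12*(-39) = 1 - 468 = -467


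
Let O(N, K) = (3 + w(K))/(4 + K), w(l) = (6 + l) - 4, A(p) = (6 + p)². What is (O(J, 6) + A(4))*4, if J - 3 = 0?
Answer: 2022/5 ≈ 404.40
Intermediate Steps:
J = 3 (J = 3 + 0 = 3)
w(l) = 2 + l
O(N, K) = (5 + K)/(4 + K) (O(N, K) = (3 + (2 + K))/(4 + K) = (5 + K)/(4 + K))
(O(J, 6) + A(4))*4 = ((5 + 6)/(4 + 6) + (6 + 4)²)*4 = (11/10 + 10²)*4 = ((⅒)*11 + 100)*4 = (11/10 + 100)*4 = (1011/10)*4 = 2022/5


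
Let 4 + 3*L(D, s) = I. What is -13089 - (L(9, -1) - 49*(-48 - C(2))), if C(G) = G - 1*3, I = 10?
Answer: -15394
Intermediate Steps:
L(D, s) = 2 (L(D, s) = -4/3 + (⅓)*10 = -4/3 + 10/3 = 2)
C(G) = -3 + G (C(G) = G - 3 = -3 + G)
-13089 - (L(9, -1) - 49*(-48 - C(2))) = -13089 - (2 - 49*(-48 - (-3 + 2))) = -13089 - (2 - 49*(-48 - 1*(-1))) = -13089 - (2 - 49*(-48 + 1)) = -13089 - (2 - 49*(-47)) = -13089 - (2 + 2303) = -13089 - 1*2305 = -13089 - 2305 = -15394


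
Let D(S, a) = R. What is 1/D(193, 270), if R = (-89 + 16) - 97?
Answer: -1/170 ≈ -0.0058824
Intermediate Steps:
R = -170 (R = -73 - 97 = -170)
D(S, a) = -170
1/D(193, 270) = 1/(-170) = -1/170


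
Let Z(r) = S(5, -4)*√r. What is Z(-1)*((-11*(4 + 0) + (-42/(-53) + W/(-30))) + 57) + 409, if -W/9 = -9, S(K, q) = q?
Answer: 409 - 11758*I/265 ≈ 409.0 - 44.37*I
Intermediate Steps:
W = 81 (W = -9*(-9) = 81)
Z(r) = -4*√r
Z(-1)*((-11*(4 + 0) + (-42/(-53) + W/(-30))) + 57) + 409 = (-4*I)*((-11*(4 + 0) + (-42/(-53) + 81/(-30))) + 57) + 409 = (-4*I)*((-11*4 + (-42*(-1/53) + 81*(-1/30))) + 57) + 409 = (-4*I)*((-44 + (42/53 - 27/10)) + 57) + 409 = (-4*I)*((-44 - 1011/530) + 57) + 409 = (-4*I)*(-24331/530 + 57) + 409 = -4*I*(5879/530) + 409 = -11758*I/265 + 409 = 409 - 11758*I/265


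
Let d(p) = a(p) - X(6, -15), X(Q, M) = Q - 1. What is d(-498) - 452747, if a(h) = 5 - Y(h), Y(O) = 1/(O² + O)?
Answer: -112057598983/247506 ≈ -4.5275e+5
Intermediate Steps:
Y(O) = 1/(O + O²)
a(h) = 5 - 1/(h*(1 + h))
X(Q, M) = -1 + Q
d(p) = -1/(p*(1 + p)) (d(p) = (5 - 1/(p*(1 + p))) - (-1 + 6) = (5 - 1/(p*(1 + p))) - 1*5 = (5 - 1/(p*(1 + p))) - 5 = -1/(p*(1 + p)))
d(-498) - 452747 = -1/(-498*(1 - 498)) - 452747 = -1*(-1/498)/(-497) - 452747 = -1*(-1/498)*(-1/497) - 452747 = -1/247506 - 452747 = -112057598983/247506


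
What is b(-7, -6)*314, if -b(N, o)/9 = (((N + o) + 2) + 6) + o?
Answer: 31086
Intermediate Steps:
b(N, o) = -72 - 18*o - 9*N (b(N, o) = -9*((((N + o) + 2) + 6) + o) = -9*(((2 + N + o) + 6) + o) = -9*((8 + N + o) + o) = -9*(8 + N + 2*o) = -72 - 18*o - 9*N)
b(-7, -6)*314 = (-72 - 18*(-6) - 9*(-7))*314 = (-72 + 108 + 63)*314 = 99*314 = 31086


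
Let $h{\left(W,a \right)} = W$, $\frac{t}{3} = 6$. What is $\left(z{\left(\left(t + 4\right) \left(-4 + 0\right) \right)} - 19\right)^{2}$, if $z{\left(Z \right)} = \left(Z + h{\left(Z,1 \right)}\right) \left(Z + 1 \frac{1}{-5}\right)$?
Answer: $\frac{6009505441}{25} \approx 2.4038 \cdot 10^{8}$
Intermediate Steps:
$t = 18$ ($t = 3 \cdot 6 = 18$)
$z{\left(Z \right)} = 2 Z \left(- \frac{1}{5} + Z\right)$ ($z{\left(Z \right)} = \left(Z + Z\right) \left(Z + 1 \frac{1}{-5}\right) = 2 Z \left(Z + 1 \left(- \frac{1}{5}\right)\right) = 2 Z \left(Z - \frac{1}{5}\right) = 2 Z \left(- \frac{1}{5} + Z\right)$)
$\left(z{\left(\left(t + 4\right) \left(-4 + 0\right) \right)} - 19\right)^{2} = \left(\frac{2 \left(18 + 4\right) \left(-4 + 0\right) \left(-1 + 5 \left(18 + 4\right) \left(-4 + 0\right)\right)}{5} - 19\right)^{2} = \left(\frac{2 \cdot 22 \left(-4\right) \left(-1 + 5 \cdot 22 \left(-4\right)\right)}{5} - 19\right)^{2} = \left(\frac{2}{5} \left(-88\right) \left(-1 + 5 \left(-88\right)\right) - 19\right)^{2} = \left(\frac{2}{5} \left(-88\right) \left(-1 - 440\right) - 19\right)^{2} = \left(\frac{2}{5} \left(-88\right) \left(-441\right) - 19\right)^{2} = \left(\frac{77616}{5} - 19\right)^{2} = \left(\frac{77521}{5}\right)^{2} = \frac{6009505441}{25}$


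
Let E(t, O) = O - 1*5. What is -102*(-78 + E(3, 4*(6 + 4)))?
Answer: 4386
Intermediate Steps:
E(t, O) = -5 + O (E(t, O) = O - 5 = -5 + O)
-102*(-78 + E(3, 4*(6 + 4))) = -102*(-78 + (-5 + 4*(6 + 4))) = -102*(-78 + (-5 + 4*10)) = -102*(-78 + (-5 + 40)) = -102*(-78 + 35) = -102*(-43) = 4386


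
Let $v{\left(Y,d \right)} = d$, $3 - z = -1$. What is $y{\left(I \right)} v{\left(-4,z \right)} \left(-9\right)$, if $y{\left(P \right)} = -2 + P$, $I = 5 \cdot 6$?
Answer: $-1008$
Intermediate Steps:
$z = 4$ ($z = 3 - -1 = 3 + 1 = 4$)
$I = 30$
$y{\left(I \right)} v{\left(-4,z \right)} \left(-9\right) = \left(-2 + 30\right) 4 \left(-9\right) = 28 \cdot 4 \left(-9\right) = 112 \left(-9\right) = -1008$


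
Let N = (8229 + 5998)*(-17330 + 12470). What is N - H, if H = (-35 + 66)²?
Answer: -69144181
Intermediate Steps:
H = 961 (H = 31² = 961)
N = -69143220 (N = 14227*(-4860) = -69143220)
N - H = -69143220 - 1*961 = -69143220 - 961 = -69144181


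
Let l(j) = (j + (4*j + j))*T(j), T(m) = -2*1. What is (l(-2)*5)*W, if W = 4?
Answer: 480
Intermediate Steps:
T(m) = -2
l(j) = -12*j (l(j) = (j + (4*j + j))*(-2) = (j + 5*j)*(-2) = (6*j)*(-2) = -12*j)
(l(-2)*5)*W = (-12*(-2)*5)*4 = (24*5)*4 = 120*4 = 480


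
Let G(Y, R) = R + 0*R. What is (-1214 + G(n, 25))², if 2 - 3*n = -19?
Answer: 1413721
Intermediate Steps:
n = 7 (n = ⅔ - ⅓*(-19) = ⅔ + 19/3 = 7)
G(Y, R) = R (G(Y, R) = R + 0 = R)
(-1214 + G(n, 25))² = (-1214 + 25)² = (-1189)² = 1413721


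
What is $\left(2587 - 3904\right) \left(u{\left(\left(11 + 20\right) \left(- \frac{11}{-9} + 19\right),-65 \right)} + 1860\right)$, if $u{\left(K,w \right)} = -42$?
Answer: $-2394306$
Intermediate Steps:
$\left(2587 - 3904\right) \left(u{\left(\left(11 + 20\right) \left(- \frac{11}{-9} + 19\right),-65 \right)} + 1860\right) = \left(2587 - 3904\right) \left(-42 + 1860\right) = \left(-1317\right) 1818 = -2394306$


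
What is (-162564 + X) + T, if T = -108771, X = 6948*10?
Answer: -201855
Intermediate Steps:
X = 69480
(-162564 + X) + T = (-162564 + 69480) - 108771 = -93084 - 108771 = -201855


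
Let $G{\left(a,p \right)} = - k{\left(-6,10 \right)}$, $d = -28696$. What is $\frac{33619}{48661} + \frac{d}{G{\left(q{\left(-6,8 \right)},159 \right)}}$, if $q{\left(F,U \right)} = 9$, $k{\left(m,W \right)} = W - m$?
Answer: $\frac{174614245}{97322} \approx 1794.2$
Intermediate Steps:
$G{\left(a,p \right)} = -16$ ($G{\left(a,p \right)} = - (10 - -6) = - (10 + 6) = \left(-1\right) 16 = -16$)
$\frac{33619}{48661} + \frac{d}{G{\left(q{\left(-6,8 \right)},159 \right)}} = \frac{33619}{48661} - \frac{28696}{-16} = 33619 \cdot \frac{1}{48661} - - \frac{3587}{2} = \frac{33619}{48661} + \frac{3587}{2} = \frac{174614245}{97322}$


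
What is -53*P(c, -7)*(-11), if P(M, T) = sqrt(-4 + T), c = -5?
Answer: 583*I*sqrt(11) ≈ 1933.6*I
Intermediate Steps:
-53*P(c, -7)*(-11) = -53*sqrt(-4 - 7)*(-11) = -53*I*sqrt(11)*(-11) = 583*I*sqrt(11)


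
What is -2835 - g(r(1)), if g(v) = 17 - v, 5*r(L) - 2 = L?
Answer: -14257/5 ≈ -2851.4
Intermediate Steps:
r(L) = ⅖ + L/5
-2835 - g(r(1)) = -2835 - (17 - (⅖ + (⅕)*1)) = -2835 - (17 - (⅖ + ⅕)) = -2835 - (17 - 1*⅗) = -2835 - (17 - ⅗) = -2835 - 1*82/5 = -2835 - 82/5 = -14257/5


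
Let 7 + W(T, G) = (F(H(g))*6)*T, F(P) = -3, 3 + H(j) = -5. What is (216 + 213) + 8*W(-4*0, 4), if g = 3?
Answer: 373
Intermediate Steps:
H(j) = -8 (H(j) = -3 - 5 = -8)
W(T, G) = -7 - 18*T (W(T, G) = -7 + (-3*6)*T = -7 - 18*T)
(216 + 213) + 8*W(-4*0, 4) = (216 + 213) + 8*(-7 - (-72)*0) = 429 + 8*(-7 - 18*0) = 429 + 8*(-7 + 0) = 429 + 8*(-7) = 429 - 56 = 373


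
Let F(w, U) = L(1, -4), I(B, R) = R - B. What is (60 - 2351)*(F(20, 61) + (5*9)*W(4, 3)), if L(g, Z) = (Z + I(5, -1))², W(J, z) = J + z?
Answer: -950765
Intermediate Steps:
L(g, Z) = (-6 + Z)² (L(g, Z) = (Z + (-1 - 1*5))² = (Z + (-1 - 5))² = (Z - 6)² = (-6 + Z)²)
F(w, U) = 100 (F(w, U) = (-6 - 4)² = (-10)² = 100)
(60 - 2351)*(F(20, 61) + (5*9)*W(4, 3)) = (60 - 2351)*(100 + (5*9)*(4 + 3)) = -2291*(100 + 45*7) = -2291*(100 + 315) = -2291*415 = -950765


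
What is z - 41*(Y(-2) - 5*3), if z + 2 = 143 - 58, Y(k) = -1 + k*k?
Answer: 575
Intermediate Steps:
Y(k) = -1 + k²
z = 83 (z = -2 + (143 - 58) = -2 + 85 = 83)
z - 41*(Y(-2) - 5*3) = 83 - 41*((-1 + (-2)²) - 5*3) = 83 - 41*((-1 + 4) - 15) = 83 - 41*(3 - 15) = 83 - 41*(-12) = 83 + 492 = 575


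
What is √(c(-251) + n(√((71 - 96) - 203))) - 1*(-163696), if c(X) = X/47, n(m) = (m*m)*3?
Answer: 163696 + I*√1522753/47 ≈ 1.637e+5 + 26.255*I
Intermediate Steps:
n(m) = 3*m² (n(m) = m²*3 = 3*m²)
c(X) = X/47 (c(X) = X*(1/47) = X/47)
√(c(-251) + n(√((71 - 96) - 203))) - 1*(-163696) = √((1/47)*(-251) + 3*(√((71 - 96) - 203))²) - 1*(-163696) = √(-251/47 + 3*(√(-25 - 203))²) + 163696 = √(-251/47 + 3*(√(-228))²) + 163696 = √(-251/47 + 3*(2*I*√57)²) + 163696 = √(-251/47 + 3*(-228)) + 163696 = √(-251/47 - 684) + 163696 = √(-32399/47) + 163696 = I*√1522753/47 + 163696 = 163696 + I*√1522753/47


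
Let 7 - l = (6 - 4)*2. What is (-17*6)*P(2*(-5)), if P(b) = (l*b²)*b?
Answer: 306000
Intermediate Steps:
l = 3 (l = 7 - (6 - 4)*2 = 7 - 2*2 = 7 - 1*4 = 7 - 4 = 3)
P(b) = 3*b³ (P(b) = (3*b²)*b = 3*b³)
(-17*6)*P(2*(-5)) = (-17*6)*(3*(2*(-5))³) = -306*(-10)³ = -306*(-1000) = -102*(-3000) = 306000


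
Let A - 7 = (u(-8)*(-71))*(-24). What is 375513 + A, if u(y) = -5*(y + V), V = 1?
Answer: 435160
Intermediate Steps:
u(y) = -5 - 5*y (u(y) = -5*(y + 1) = -5*(1 + y) = -5 - 5*y)
A = 59647 (A = 7 + ((-5 - 5*(-8))*(-71))*(-24) = 7 + ((-5 + 40)*(-71))*(-24) = 7 + (35*(-71))*(-24) = 7 - 2485*(-24) = 7 + 59640 = 59647)
375513 + A = 375513 + 59647 = 435160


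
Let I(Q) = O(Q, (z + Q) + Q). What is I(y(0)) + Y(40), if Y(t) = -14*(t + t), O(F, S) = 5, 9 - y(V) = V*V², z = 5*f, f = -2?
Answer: -1115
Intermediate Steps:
z = -10 (z = 5*(-2) = -10)
y(V) = 9 - V³ (y(V) = 9 - V*V² = 9 - V³)
Y(t) = -28*t
I(Q) = 5
I(y(0)) + Y(40) = 5 - 28*40 = 5 - 1120 = -1115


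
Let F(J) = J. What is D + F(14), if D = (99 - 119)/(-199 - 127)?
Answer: 2292/163 ≈ 14.061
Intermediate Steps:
D = 10/163 (D = -20/(-326) = -20*(-1/326) = 10/163 ≈ 0.061350)
D + F(14) = 10/163 + 14 = 2292/163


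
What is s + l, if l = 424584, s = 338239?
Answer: 762823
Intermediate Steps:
s + l = 338239 + 424584 = 762823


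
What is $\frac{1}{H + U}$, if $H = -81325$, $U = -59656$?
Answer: $- \frac{1}{140981} \approx -7.0932 \cdot 10^{-6}$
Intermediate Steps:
$\frac{1}{H + U} = \frac{1}{-81325 - 59656} = \frac{1}{-140981} = - \frac{1}{140981}$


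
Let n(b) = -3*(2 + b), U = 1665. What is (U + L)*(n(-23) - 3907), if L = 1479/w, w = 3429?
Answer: -7317392272/1143 ≈ -6.4019e+6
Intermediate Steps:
n(b) = -6 - 3*b
L = 493/1143 (L = 1479/3429 = 1479*(1/3429) = 493/1143 ≈ 0.43132)
(U + L)*(n(-23) - 3907) = (1665 + 493/1143)*((-6 - 3*(-23)) - 3907) = 1903588*((-6 + 69) - 3907)/1143 = 1903588*(63 - 3907)/1143 = (1903588/1143)*(-3844) = -7317392272/1143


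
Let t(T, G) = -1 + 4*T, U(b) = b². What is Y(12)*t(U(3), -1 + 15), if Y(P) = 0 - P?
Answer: -420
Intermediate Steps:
Y(P) = -P
Y(12)*t(U(3), -1 + 15) = (-1*12)*(-1 + 4*3²) = -12*(-1 + 4*9) = -12*(-1 + 36) = -12*35 = -420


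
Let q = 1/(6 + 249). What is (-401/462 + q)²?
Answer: 1151312761/1542132900 ≈ 0.74657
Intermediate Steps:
q = 1/255 ≈ 0.0039216
(-401/462 + q)² = (-401/462 + 1/255)² = (-33931/39270)² = 1151312761/1542132900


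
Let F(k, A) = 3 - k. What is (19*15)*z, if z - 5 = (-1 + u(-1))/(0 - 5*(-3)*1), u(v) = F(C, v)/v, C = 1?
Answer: 1368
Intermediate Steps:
u(v) = 2/v (u(v) = (3 - 1*1)/v = (3 - 1)/v = 2/v)
z = 24/5 (z = 5 + (-1 + 2/(-1))/(0 - 5*(-3)*1) = 5 + (-1 + 2*(-1))/(0 + 15*1) = 5 + (-1 - 2)/(0 + 15) = 5 - 3/15 = 5 - 3*1/15 = 5 - ⅕ = 24/5 ≈ 4.8000)
(19*15)*z = (19*15)*(24/5) = 285*(24/5) = 1368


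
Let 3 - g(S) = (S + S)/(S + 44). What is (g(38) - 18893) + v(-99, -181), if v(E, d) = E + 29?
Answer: -777398/41 ≈ -18961.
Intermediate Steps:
v(E, d) = 29 + E
g(S) = 3 - 2*S/(44 + S) (g(S) = 3 - (S + S)/(S + 44) = 3 - 2*S/(44 + S))
(g(38) - 18893) + v(-99, -181) = ((132 + 38)/(44 + 38) - 18893) + (29 - 99) = (170/82 - 18893) - 70 = ((1/82)*170 - 18893) - 70 = (85/41 - 18893) - 70 = -774528/41 - 70 = -777398/41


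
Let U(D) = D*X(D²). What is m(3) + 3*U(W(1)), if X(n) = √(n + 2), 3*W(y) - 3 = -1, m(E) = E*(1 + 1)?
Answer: 6 + 2*√22/3 ≈ 9.1269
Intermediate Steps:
m(E) = 2*E (m(E) = E*2 = 2*E)
W(y) = ⅔ (W(y) = 1 + (⅓)*(-1) = 1 - ⅓ = ⅔)
X(n) = √(2 + n)
U(D) = D*√(2 + D²)
m(3) + 3*U(W(1)) = 2*3 + 3*(2*√(2 + (⅔)²)/3) = 6 + 3*(2*√(2 + 4/9)/3) = 6 + 3*(2*√(22/9)/3) = 6 + 3*(2*(√22/3)/3) = 6 + 3*(2*√22/9) = 6 + 2*√22/3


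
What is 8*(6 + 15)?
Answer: 168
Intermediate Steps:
8*(6 + 15) = 8*21 = 168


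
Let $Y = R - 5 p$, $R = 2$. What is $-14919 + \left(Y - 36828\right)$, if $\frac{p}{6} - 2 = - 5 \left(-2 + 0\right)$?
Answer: $-52105$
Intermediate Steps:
$p = 72$ ($p = 12 + 6 \left(- 5 \left(-2 + 0\right)\right) = 12 + 6 \left(\left(-5\right) \left(-2\right)\right) = 12 + 6 \cdot 10 = 12 + 60 = 72$)
$Y = -358$ ($Y = 2 - 360 = -358$)
$-14919 + \left(Y - 36828\right) = -14919 - 37186 = -52105$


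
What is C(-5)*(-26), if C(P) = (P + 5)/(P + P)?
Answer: 0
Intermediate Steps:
C(P) = (5 + P)/(2*P) (C(P) = (5 + P)/((2*P)) = (5 + P)*(1/(2*P)) = (5 + P)/(2*P))
C(-5)*(-26) = ((½)*(5 - 5)/(-5))*(-26) = ((½)*(-⅕)*0)*(-26) = 0*(-26) = 0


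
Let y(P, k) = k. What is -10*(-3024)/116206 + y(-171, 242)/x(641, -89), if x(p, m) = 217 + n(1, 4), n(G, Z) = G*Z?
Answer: 17402446/12840763 ≈ 1.3552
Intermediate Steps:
x(p, m) = 221 (x(p, m) = 217 + 1*4 = 217 + 4 = 221)
-10*(-3024)/116206 + y(-171, 242)/x(641, -89) = -10*(-3024)/116206 + 242/221 = 30240*(1/116206) + 242*(1/221) = 15120/58103 + 242/221 = 17402446/12840763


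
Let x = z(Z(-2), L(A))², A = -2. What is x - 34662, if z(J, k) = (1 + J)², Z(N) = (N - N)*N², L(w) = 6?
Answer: -34661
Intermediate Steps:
Z(N) = 0 (Z(N) = 0*N² = 0)
x = 1 (x = ((1 + 0)²)² = (1²)² = 1² = 1)
x - 34662 = 1 - 34662 = -34661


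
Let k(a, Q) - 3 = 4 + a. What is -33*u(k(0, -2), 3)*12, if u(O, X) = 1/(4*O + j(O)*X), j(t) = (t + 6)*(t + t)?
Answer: -198/287 ≈ -0.68990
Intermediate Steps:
j(t) = 2*t*(6 + t) (j(t) = (6 + t)*(2*t) = 2*t*(6 + t))
k(a, Q) = 7 + a (k(a, Q) = 3 + (4 + a) = 7 + a)
u(O, X) = 1/(4*O + 2*O*X*(6 + O)) (u(O, X) = 1/(4*O + (2*O*(6 + O))*X) = 1/(4*O + 2*O*X*(6 + O)))
-33*u(k(0, -2), 3)*12 = -33/(2*(7 + 0)*(2 + 3*(6 + (7 + 0))))*12 = -33/(2*7*(2 + 3*(6 + 7)))*12 = -33/(2*7*(2 + 3*13))*12 = -33/(2*7*(2 + 39))*12 = -33/(2*7*41)*12 = -33*1/574*12 = -33/574*12 = -198/287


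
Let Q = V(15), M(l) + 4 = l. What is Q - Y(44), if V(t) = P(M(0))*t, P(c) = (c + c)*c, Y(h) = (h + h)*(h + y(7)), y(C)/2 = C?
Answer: -4624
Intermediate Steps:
y(C) = 2*C
M(l) = -4 + l
Y(h) = 2*h*(14 + h) (Y(h) = (h + h)*(h + 2*7) = (2*h)*(h + 14) = (2*h)*(14 + h) = 2*h*(14 + h))
P(c) = 2*c**2 (P(c) = (2*c)*c = 2*c**2)
V(t) = 32*t (V(t) = (2*(-4 + 0)**2)*t = (2*(-4)**2)*t = (2*16)*t = 32*t)
Q = 480 (Q = 32*15 = 480)
Q - Y(44) = 480 - 2*44*(14 + 44) = 480 - 2*44*58 = 480 - 1*5104 = 480 - 5104 = -4624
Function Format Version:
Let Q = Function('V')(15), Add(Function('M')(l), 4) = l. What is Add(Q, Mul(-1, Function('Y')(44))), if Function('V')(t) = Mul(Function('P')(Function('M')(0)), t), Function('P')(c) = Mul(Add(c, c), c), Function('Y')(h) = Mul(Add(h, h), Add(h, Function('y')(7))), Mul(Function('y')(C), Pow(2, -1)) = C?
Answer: -4624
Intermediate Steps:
Function('y')(C) = Mul(2, C)
Function('M')(l) = Add(-4, l)
Function('Y')(h) = Mul(2, h, Add(14, h)) (Function('Y')(h) = Mul(Add(h, h), Add(h, Mul(2, 7))) = Mul(Mul(2, h), Add(h, 14)) = Mul(Mul(2, h), Add(14, h)) = Mul(2, h, Add(14, h)))
Function('P')(c) = Mul(2, Pow(c, 2)) (Function('P')(c) = Mul(Mul(2, c), c) = Mul(2, Pow(c, 2)))
Function('V')(t) = Mul(32, t) (Function('V')(t) = Mul(Mul(2, Pow(Add(-4, 0), 2)), t) = Mul(Mul(2, Pow(-4, 2)), t) = Mul(Mul(2, 16), t) = Mul(32, t))
Q = 480 (Q = Mul(32, 15) = 480)
Add(Q, Mul(-1, Function('Y')(44))) = Add(480, Mul(-1, Mul(2, 44, Add(14, 44)))) = Add(480, Mul(-1, Mul(2, 44, 58))) = Add(480, Mul(-1, 5104)) = Add(480, -5104) = -4624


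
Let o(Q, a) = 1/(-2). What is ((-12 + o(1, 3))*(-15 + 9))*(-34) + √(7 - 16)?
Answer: -2550 + 3*I ≈ -2550.0 + 3.0*I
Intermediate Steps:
o(Q, a) = -½
((-12 + o(1, 3))*(-15 + 9))*(-34) + √(7 - 16) = ((-12 - ½)*(-15 + 9))*(-34) + √(7 - 16) = -25/2*(-6)*(-34) + √(-9) = 75*(-34) + 3*I = -2550 + 3*I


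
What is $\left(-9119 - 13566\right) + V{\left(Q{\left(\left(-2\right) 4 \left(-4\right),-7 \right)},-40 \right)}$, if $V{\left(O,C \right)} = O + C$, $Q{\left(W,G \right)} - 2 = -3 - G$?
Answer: $-22719$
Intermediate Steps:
$Q{\left(W,G \right)} = -1 - G$ ($Q{\left(W,G \right)} = 2 - \left(3 + G\right) = -1 - G$)
$V{\left(O,C \right)} = C + O$
$\left(-9119 - 13566\right) + V{\left(Q{\left(\left(-2\right) 4 \left(-4\right),-7 \right)},-40 \right)} = \left(-9119 - 13566\right) - 34 = -22685 + \left(-40 + \left(-1 + 7\right)\right) = -22685 + \left(-40 + 6\right) = -22685 - 34 = -22719$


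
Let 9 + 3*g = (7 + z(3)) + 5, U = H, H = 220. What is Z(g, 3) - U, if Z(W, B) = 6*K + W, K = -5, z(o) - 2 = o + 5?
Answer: -737/3 ≈ -245.67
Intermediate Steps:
z(o) = 7 + o (z(o) = 2 + (o + 5) = 2 + (5 + o) = 7 + o)
U = 220
g = 13/3 (g = -3 + ((7 + (7 + 3)) + 5)/3 = -3 + ((7 + 10) + 5)/3 = -3 + (17 + 5)/3 = -3 + (⅓)*22 = -3 + 22/3 = 13/3 ≈ 4.3333)
Z(W, B) = -30 + W (Z(W, B) = 6*(-5) + W = -30 + W)
Z(g, 3) - U = (-30 + 13/3) - 1*220 = -77/3 - 220 = -737/3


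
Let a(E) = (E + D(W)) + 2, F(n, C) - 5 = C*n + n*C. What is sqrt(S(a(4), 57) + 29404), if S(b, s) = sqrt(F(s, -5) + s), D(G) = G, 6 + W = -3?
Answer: sqrt(29404 + 2*I*sqrt(127)) ≈ 171.48 + 0.0657*I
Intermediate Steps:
F(n, C) = 5 + 2*C*n (F(n, C) = 5 + (C*n + n*C) = 5 + (C*n + C*n) = 5 + 2*C*n)
W = -9 (W = -6 - 3 = -9)
a(E) = -7 + E (a(E) = (E - 9) + 2 = (-9 + E) + 2 = -7 + E)
S(b, s) = sqrt(5 - 9*s) (S(b, s) = sqrt((5 + 2*(-5)*s) + s) = sqrt((5 - 10*s) + s) = sqrt(5 - 9*s))
sqrt(S(a(4), 57) + 29404) = sqrt(sqrt(5 - 9*57) + 29404) = sqrt(sqrt(5 - 513) + 29404) = sqrt(sqrt(-508) + 29404) = sqrt(2*I*sqrt(127) + 29404) = sqrt(29404 + 2*I*sqrt(127))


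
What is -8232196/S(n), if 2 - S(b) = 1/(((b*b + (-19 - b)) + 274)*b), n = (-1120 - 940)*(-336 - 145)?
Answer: -8008517962734477330797200/1945657747394371399 ≈ -4.1161e+6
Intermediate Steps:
n = 990860 (n = -2060*(-481) = 990860)
S(b) = 2 - 1/(b*(255 + b**2 - b)) (S(b) = 2 - 1/(((b*b + (-19 - b)) + 274)*b) = 2 - 1/(((b**2 + (-19 - b)) + 274)*b) = 2 - 1/(((-19 + b**2 - b) + 274)*b) = 2 - 1/((255 + b**2 - b)*b) = 2 - 1/(b*(255 + b**2 - b)))
-8232196/S(n) = -8232196*990860*(255 + 990860**2 - 1*990860)/(-1 - 2*990860**2 + 2*990860**3 + 510*990860) = -8232196*990860*(255 + 981803539600 - 990860)/(-1 - 2*981803539600 + 2*972829855248056000 + 505338600) = -8232196*972828873697185700/(-1 - 1963607079200 + 1945659710496112000 + 505338600) = -8232196/((1/990860)*(1/981802548995)*1945657747394371399) = -8232196/1945657747394371399/972828873697185700 = -8232196*972828873697185700/1945657747394371399 = -8008517962734477330797200/1945657747394371399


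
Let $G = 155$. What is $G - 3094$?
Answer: $-2939$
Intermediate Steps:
$G - 3094 = 155 - 3094 = -2939$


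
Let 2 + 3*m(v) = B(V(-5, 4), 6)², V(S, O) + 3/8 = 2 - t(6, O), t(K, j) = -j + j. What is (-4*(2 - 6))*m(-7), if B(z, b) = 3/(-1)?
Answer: 112/3 ≈ 37.333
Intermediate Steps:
t(K, j) = 0
V(S, O) = 13/8 (V(S, O) = -3/8 + (2 - 1*0) = -3/8 + (2 + 0) = -3/8 + 2 = 13/8)
B(z, b) = -3 (B(z, b) = 3*(-1) = -3)
m(v) = 7/3 (m(v) = -⅔ + (⅓)*(-3)² = -⅔ + (⅓)*9 = -⅔ + 3 = 7/3)
(-4*(2 - 6))*m(-7) = -4*(2 - 6)*(7/3) = -4*(-4)*(7/3) = -1*(-16)*(7/3) = 16*(7/3) = 112/3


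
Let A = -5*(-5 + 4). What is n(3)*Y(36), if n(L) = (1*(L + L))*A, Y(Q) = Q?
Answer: 1080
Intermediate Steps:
A = 5 (A = -5*(-1) = 5)
n(L) = 10*L (n(L) = (1*(L + L))*5 = (1*(2*L))*5 = (2*L)*5 = 10*L)
n(3)*Y(36) = (10*3)*36 = 30*36 = 1080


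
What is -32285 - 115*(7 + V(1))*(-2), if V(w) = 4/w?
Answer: -29755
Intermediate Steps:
-32285 - 115*(7 + V(1))*(-2) = -32285 - 115*(7 + 4/1)*(-2) = -32285 - 115*(7 + 4*1)*(-2) = -32285 - 115*(7 + 4)*(-2) = -32285 - 1265*(-2) = -32285 - 115*(-22) = -32285 + 2530 = -29755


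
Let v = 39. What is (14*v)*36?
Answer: 19656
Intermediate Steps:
(14*v)*36 = (14*39)*36 = 546*36 = 19656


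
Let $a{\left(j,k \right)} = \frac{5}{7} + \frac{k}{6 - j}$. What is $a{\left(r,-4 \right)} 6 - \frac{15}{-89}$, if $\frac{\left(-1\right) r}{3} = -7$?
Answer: $\frac{18859}{3115} \approx 6.0543$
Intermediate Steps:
$r = 21$ ($r = \left(-3\right) \left(-7\right) = 21$)
$a{\left(j,k \right)} = \frac{5}{7} + \frac{k}{6 - j}$ ($a{\left(j,k \right)} = 5 \cdot \frac{1}{7} + \frac{k}{6 - j} = \frac{5}{7} + \frac{k}{6 - j}$)
$a{\left(r,-4 \right)} 6 - \frac{15}{-89} = \frac{-30 - -28 + 5 \cdot 21}{7 \left(-6 + 21\right)} 6 - \frac{15}{-89} = \frac{-30 + 28 + 105}{7 \cdot 15} \cdot 6 - - \frac{15}{89} = \frac{1}{7} \cdot \frac{1}{15} \cdot 103 \cdot 6 + \frac{15}{89} = \frac{103}{105} \cdot 6 + \frac{15}{89} = \frac{206}{35} + \frac{15}{89} = \frac{18859}{3115}$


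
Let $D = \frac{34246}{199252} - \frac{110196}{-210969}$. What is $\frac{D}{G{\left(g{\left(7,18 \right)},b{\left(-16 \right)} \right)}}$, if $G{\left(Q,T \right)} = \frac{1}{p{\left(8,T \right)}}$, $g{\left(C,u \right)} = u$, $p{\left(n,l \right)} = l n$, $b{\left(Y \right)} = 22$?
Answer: $\frac{12969607896}{106151503} \approx 122.18$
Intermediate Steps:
$G{\left(Q,T \right)} = \frac{1}{8 T}$ ($G{\left(Q,T \right)} = \frac{1}{T 8} = \frac{1}{8 T}$)
$D = \frac{1621200987}{2335333066}$ ($D = 34246 \cdot \frac{1}{199252} - - \frac{12244}{23441} = \frac{17123}{99626} + \frac{12244}{23441} = \frac{1621200987}{2335333066} \approx 0.69421$)
$\frac{D}{G{\left(g{\left(7,18 \right)},b{\left(-16 \right)} \right)}} = \frac{1621200987}{2335333066 \frac{1}{8 \cdot 22}} = \frac{1621200987}{2335333066 \cdot \frac{1}{8} \cdot \frac{1}{22}} = \frac{1621200987 \frac{1}{\frac{1}{176}}}{2335333066} = \frac{1621200987}{2335333066} \cdot 176 = \frac{12969607896}{106151503}$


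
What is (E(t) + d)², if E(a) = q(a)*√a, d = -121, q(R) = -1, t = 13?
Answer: (121 + √13)² ≈ 15527.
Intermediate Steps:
E(a) = -√a
(E(t) + d)² = (-√13 - 121)² = (-121 - √13)²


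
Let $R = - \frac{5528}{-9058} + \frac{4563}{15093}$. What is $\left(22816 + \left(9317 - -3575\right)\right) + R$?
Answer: $\frac{6954203605}{194747} \approx 35709.0$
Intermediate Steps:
$R = \frac{177729}{194747}$ ($R = \left(-5528\right) \left(- \frac{1}{9058}\right) + 4563 \cdot \frac{1}{15093} = \frac{2764}{4529} + \frac{13}{43} = \frac{177729}{194747} \approx 0.91261$)
$\left(22816 + \left(9317 - -3575\right)\right) + R = \left(22816 + \left(9317 - -3575\right)\right) + \frac{177729}{194747} = \left(22816 + \left(9317 + 3575\right)\right) + \frac{177729}{194747} = \left(22816 + 12892\right) + \frac{177729}{194747} = 35708 + \frac{177729}{194747} = \frac{6954203605}{194747}$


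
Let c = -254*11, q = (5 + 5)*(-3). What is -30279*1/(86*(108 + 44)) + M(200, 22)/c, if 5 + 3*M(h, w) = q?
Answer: -126670529/54784752 ≈ -2.3121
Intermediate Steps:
q = -30 (q = 10*(-3) = -30)
M(h, w) = -35/3 (M(h, w) = -5/3 + (1/3)*(-30) = -5/3 - 10 = -35/3)
c = -2794
-30279*1/(86*(108 + 44)) + M(200, 22)/c = -30279*1/(86*(108 + 44)) - 35/3/(-2794) = -30279/(86*152) - 35/3*(-1/2794) = -30279/13072 + 35/8382 = -126670529/54784752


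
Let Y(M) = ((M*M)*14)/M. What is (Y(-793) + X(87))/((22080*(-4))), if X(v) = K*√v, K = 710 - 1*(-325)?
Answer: 5551/44160 - 3*√87/256 ≈ 0.016397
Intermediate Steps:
Y(M) = 14*M (Y(M) = (M²*14)/M = (14*M²)/M = 14*M)
K = 1035 (K = 710 + 325 = 1035)
X(v) = 1035*√v
(Y(-793) + X(87))/((22080*(-4))) = (14*(-793) + 1035*√87)/((22080*(-4))) = (-11102 + 1035*√87)/(-88320) = (-11102 + 1035*√87)*(-1/88320) = 5551/44160 - 3*√87/256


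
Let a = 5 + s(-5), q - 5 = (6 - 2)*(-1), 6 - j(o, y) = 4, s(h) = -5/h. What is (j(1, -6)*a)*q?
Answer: 12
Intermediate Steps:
j(o, y) = 2 (j(o, y) = 6 - 1*4 = 6 - 4 = 2)
q = 1 (q = 5 + (6 - 2)*(-1) = 5 + 4*(-1) = 5 - 4 = 1)
a = 6 (a = 5 - 5/(-5) = 5 - 5*(-⅕) = 5 + 1 = 6)
(j(1, -6)*a)*q = (2*6)*1 = 12*1 = 12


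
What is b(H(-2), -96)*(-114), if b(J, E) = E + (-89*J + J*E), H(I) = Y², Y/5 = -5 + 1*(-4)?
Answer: 42718194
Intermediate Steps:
Y = -45 (Y = 5*(-5 + 1*(-4)) = 5*(-5 - 4) = 5*(-9) = -45)
H(I) = 2025 (H(I) = (-45)² = 2025)
b(J, E) = E - 89*J + E*J (b(J, E) = E + (-89*J + E*J) = E - 89*J + E*J)
b(H(-2), -96)*(-114) = (-96 - 89*2025 - 96*2025)*(-114) = (-96 - 180225 - 194400)*(-114) = -374721*(-114) = 42718194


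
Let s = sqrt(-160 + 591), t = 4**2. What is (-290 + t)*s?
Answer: -274*sqrt(431) ≈ -5688.4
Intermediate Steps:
t = 16
s = sqrt(431) ≈ 20.761
(-290 + t)*s = (-290 + 16)*sqrt(431) = -274*sqrt(431)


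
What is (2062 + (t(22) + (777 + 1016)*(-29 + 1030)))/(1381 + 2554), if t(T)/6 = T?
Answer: 1796987/3935 ≈ 456.67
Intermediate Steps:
t(T) = 6*T
(2062 + (t(22) + (777 + 1016)*(-29 + 1030)))/(1381 + 2554) = (2062 + (6*22 + (777 + 1016)*(-29 + 1030)))/(1381 + 2554) = (2062 + (132 + 1793*1001))/3935 = (2062 + (132 + 1794793))*(1/3935) = (2062 + 1794925)*(1/3935) = 1796987*(1/3935) = 1796987/3935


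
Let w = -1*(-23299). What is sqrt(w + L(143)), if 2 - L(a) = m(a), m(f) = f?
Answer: sqrt(23158) ≈ 152.18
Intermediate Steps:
L(a) = 2 - a
w = 23299
sqrt(w + L(143)) = sqrt(23299 + (2 - 1*143)) = sqrt(23299 + (2 - 143)) = sqrt(23299 - 141) = sqrt(23158)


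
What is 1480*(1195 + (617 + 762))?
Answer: 3809520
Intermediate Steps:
1480*(1195 + (617 + 762)) = 1480*(1195 + 1379) = 1480*2574 = 3809520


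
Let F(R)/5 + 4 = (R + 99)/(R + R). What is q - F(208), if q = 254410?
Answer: 105841345/416 ≈ 2.5443e+5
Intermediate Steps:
F(R) = -20 + 5*(99 + R)/(2*R) (F(R) = -20 + 5*((R + 99)/(R + R)) = -20 + 5*((99 + R)/((2*R))) = -20 + 5*((99 + R)*(1/(2*R))) = -20 + 5*((99 + R)/(2*R)) = -20 + 5*(99 + R)/(2*R))
q - F(208) = 254410 - 5*(99 - 7*208)/(2*208) = 254410 - 5*(99 - 1456)/(2*208) = 254410 - 5*(-1357)/(2*208) = 254410 - 1*(-6785/416) = 254410 + 6785/416 = 105841345/416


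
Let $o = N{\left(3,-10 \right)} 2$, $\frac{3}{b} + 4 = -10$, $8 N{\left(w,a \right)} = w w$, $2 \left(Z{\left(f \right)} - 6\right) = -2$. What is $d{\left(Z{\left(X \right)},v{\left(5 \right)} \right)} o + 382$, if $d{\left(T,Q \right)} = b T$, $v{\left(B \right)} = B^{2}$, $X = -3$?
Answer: $\frac{21257}{56} \approx 379.59$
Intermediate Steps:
$Z{\left(f \right)} = 5$ ($Z{\left(f \right)} = 6 + \frac{1}{2} \left(-2\right) = 6 - 1 = 5$)
$N{\left(w,a \right)} = \frac{w^{2}}{8}$ ($N{\left(w,a \right)} = \frac{w w}{8} = \frac{w^{2}}{8}$)
$b = - \frac{3}{14}$ ($b = \frac{3}{-4 - 10} = \frac{3}{-14} = 3 \left(- \frac{1}{14}\right) = - \frac{3}{14} \approx -0.21429$)
$d{\left(T,Q \right)} = - \frac{3 T}{14}$
$o = \frac{9}{4}$ ($o = \frac{3^{2}}{8} \cdot 2 = \frac{1}{8} \cdot 9 \cdot 2 = \frac{9}{8} \cdot 2 = \frac{9}{4} \approx 2.25$)
$d{\left(Z{\left(X \right)},v{\left(5 \right)} \right)} o + 382 = \left(- \frac{3}{14}\right) 5 \cdot \frac{9}{4} + 382 = \left(- \frac{15}{14}\right) \frac{9}{4} + 382 = - \frac{135}{56} + 382 = \frac{21257}{56}$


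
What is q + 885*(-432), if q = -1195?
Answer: -383515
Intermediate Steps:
q + 885*(-432) = -1195 + 885*(-432) = -1195 - 382320 = -383515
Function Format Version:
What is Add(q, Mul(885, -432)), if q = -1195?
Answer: -383515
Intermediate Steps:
Add(q, Mul(885, -432)) = Add(-1195, Mul(885, -432)) = Add(-1195, -382320) = -383515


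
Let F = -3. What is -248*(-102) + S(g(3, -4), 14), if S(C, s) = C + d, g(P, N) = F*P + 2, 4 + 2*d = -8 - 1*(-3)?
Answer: 50569/2 ≈ 25285.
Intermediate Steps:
d = -9/2 (d = -2 + (-8 - 1*(-3))/2 = -2 + (-8 + 3)/2 = -2 + (1/2)*(-5) = -2 - 5/2 = -9/2 ≈ -4.5000)
g(P, N) = 2 - 3*P (g(P, N) = -3*P + 2 = 2 - 3*P)
S(C, s) = -9/2 + C (S(C, s) = C - 9/2 = -9/2 + C)
-248*(-102) + S(g(3, -4), 14) = -248*(-102) + (-9/2 + (2 - 3*3)) = 25296 + (-9/2 + (2 - 9)) = 25296 + (-9/2 - 7) = 25296 - 23/2 = 50569/2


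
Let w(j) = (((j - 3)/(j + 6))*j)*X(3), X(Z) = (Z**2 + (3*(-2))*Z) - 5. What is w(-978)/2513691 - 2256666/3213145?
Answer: -50653433497349/72691683013755 ≈ -0.69683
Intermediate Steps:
X(Z) = -5 + Z**2 - 6*Z (X(Z) = (Z**2 - 6*Z) - 5 = -5 + Z**2 - 6*Z)
w(j) = -14*j*(-3 + j)/(6 + j) (w(j) = (((j - 3)/(j + 6))*j)*(-5 + 3**2 - 6*3) = (((-3 + j)/(6 + j))*j)*(-5 + 9 - 18) = (((-3 + j)/(6 + j))*j)*(-14) = (j*(-3 + j)/(6 + j))*(-14) = -14*j*(-3 + j)/(6 + j))
w(-978)/2513691 - 2256666/3213145 = (14*(-978)*(3 - 1*(-978))/(6 - 978))/2513691 - 2256666/3213145 = (14*(-978)*(3 + 978)/(-972))*(1/2513691) - 2256666*1/3213145 = (14*(-978)*(-1/972)*981)*(1/2513691) - 2256666/3213145 = (124369/9)*(1/2513691) - 2256666/3213145 = 124369/22623219 - 2256666/3213145 = -50653433497349/72691683013755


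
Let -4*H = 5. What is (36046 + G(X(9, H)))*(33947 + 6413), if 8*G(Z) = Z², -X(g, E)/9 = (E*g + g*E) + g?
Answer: 6117168445/4 ≈ 1.5293e+9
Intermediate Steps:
H = -5/4 (H = -¼*5 = -5/4 ≈ -1.2500)
X(g, E) = -9*g - 18*E*g (X(g, E) = -9*((E*g + g*E) + g) = -9*((E*g + E*g) + g) = -9*(2*E*g + g) = -9*(g + 2*E*g) = -9*g - 18*E*g)
G(Z) = Z²/8
(36046 + G(X(9, H)))*(33947 + 6413) = (36046 + (-9*9*(1 + 2*(-5/4)))²/8)*(33947 + 6413) = (36046 + (-9*9*(1 - 5/2))²/8)*40360 = (36046 + (-9*9*(-3/2))²/8)*40360 = (36046 + (243/2)²/8)*40360 = (36046 + (⅛)*(59049/4))*40360 = (36046 + 59049/32)*40360 = (1212521/32)*40360 = 6117168445/4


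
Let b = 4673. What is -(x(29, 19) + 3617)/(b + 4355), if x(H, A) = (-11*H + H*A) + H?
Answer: -1939/4514 ≈ -0.42955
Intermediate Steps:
x(H, A) = -10*H + A*H (x(H, A) = (-11*H + A*H) + H = -10*H + A*H)
-(x(29, 19) + 3617)/(b + 4355) = -(29*(-10 + 19) + 3617)/(4673 + 4355) = -(29*9 + 3617)/9028 = -(261 + 3617)/9028 = -3878/9028 = -1*1939/4514 = -1939/4514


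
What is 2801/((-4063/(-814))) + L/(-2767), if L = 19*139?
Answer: 6298068355/11242321 ≈ 560.21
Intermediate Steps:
L = 2641
2801/((-4063/(-814))) + L/(-2767) = 2801/((-4063/(-814))) + 2641/(-2767) = 2801/((-4063*(-1/814))) + 2641*(-1/2767) = 2801/(4063/814) - 2641/2767 = 2801*(814/4063) - 2641/2767 = 2280014/4063 - 2641/2767 = 6298068355/11242321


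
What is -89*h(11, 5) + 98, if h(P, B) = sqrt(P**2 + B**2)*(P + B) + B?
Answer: -347 - 1424*sqrt(146) ≈ -17553.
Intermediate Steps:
h(P, B) = B + sqrt(B**2 + P**2)*(B + P) (h(P, B) = sqrt(B**2 + P**2)*(B + P) + B = B + sqrt(B**2 + P**2)*(B + P))
-89*h(11, 5) + 98 = -89*(5 + 5*sqrt(5**2 + 11**2) + 11*sqrt(5**2 + 11**2)) + 98 = -89*(5 + 5*sqrt(25 + 121) + 11*sqrt(25 + 121)) + 98 = -89*(5 + 5*sqrt(146) + 11*sqrt(146)) + 98 = -89*(5 + 16*sqrt(146)) + 98 = (-445 - 1424*sqrt(146)) + 98 = -347 - 1424*sqrt(146)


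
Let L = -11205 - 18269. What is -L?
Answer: 29474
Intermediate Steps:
L = -29474
-L = -1*(-29474) = 29474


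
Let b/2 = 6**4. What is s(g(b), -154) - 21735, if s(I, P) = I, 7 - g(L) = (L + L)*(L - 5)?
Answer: -13432736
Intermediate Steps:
b = 2592 (b = 2*6**4 = 2*1296 = 2592)
g(L) = 7 - 2*L*(-5 + L) (g(L) = 7 - (L + L)*(L - 5) = 7 - 2*L*(-5 + L))
s(g(b), -154) - 21735 = (7 - 2*2592**2 + 10*2592) - 21735 = (7 - 2*6718464 + 25920) - 21735 = (7 - 13436928 + 25920) - 21735 = -13411001 - 21735 = -13432736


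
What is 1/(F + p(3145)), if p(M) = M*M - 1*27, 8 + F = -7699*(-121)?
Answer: 1/10822569 ≈ 9.2400e-8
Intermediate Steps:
F = 931571 (F = -8 - 7699*(-121) = -8 + 931579 = 931571)
p(M) = -27 + M² (p(M) = M² - 27 = -27 + M²)
1/(F + p(3145)) = 1/(931571 + (-27 + 3145²)) = 1/(931571 + (-27 + 9891025)) = 1/(931571 + 9890998) = 1/10822569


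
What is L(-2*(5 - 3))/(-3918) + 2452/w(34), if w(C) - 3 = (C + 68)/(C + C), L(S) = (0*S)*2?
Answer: 4904/9 ≈ 544.89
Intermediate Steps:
L(S) = 0 (L(S) = 0*2 = 0)
w(C) = 3 + (68 + C)/(2*C) (w(C) = 3 + (C + 68)/(C + C) = 3 + (68 + C)/((2*C)) = 3 + (68 + C)*(1/(2*C)) = 3 + (68 + C)/(2*C))
L(-2*(5 - 3))/(-3918) + 2452/w(34) = 0/(-3918) + 2452/(7/2 + 34/34) = 0*(-1/3918) + 2452/(7/2 + 34*(1/34)) = 0 + 2452/(7/2 + 1) = 0 + 2452/(9/2) = 0 + 2452*(2/9) = 0 + 4904/9 = 4904/9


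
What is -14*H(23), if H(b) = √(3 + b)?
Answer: -14*√26 ≈ -71.386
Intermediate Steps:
-14*H(23) = -14*√(3 + 23) = -14*√26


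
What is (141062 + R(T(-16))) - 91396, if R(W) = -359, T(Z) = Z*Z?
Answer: 49307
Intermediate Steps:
T(Z) = Z²
(141062 + R(T(-16))) - 91396 = (141062 - 359) - 91396 = 140703 - 91396 = 49307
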